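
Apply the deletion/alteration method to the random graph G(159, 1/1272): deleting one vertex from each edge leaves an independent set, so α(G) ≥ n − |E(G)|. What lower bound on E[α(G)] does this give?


E[|E(G)|] = C(159, 2)·p = 12561 · (1/1272) = 79/8.
E[α(G)] ≥ n − E[|E(G)|] = 159 − 79/8 = 1193/8.
Numerically: ≈ 149.125000.
(This is only a lower bound; the true E[α(G)] may be larger.)

E[α(G)] ≥ 1193/8 ≈ 149.125000.


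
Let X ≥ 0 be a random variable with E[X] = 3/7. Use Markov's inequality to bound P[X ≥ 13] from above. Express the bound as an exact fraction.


μ = E[X] = 3/7, a = 13.
Markov: P[X ≥ 13] ≤ μ/a = (3/7)/13 = 3/91.
Numerically: ≈ 0.033.
(Since a = 13 > μ = 0.429, the bound 3/91 is < 1 and informative.)

P[X ≥ 13] ≤ 3/91 ≈ 0.033.


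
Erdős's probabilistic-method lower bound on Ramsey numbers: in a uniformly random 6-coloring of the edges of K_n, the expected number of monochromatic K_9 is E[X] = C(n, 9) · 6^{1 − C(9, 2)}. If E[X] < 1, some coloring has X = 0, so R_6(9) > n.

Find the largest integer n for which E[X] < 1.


We need C(n, 9) · 6^{1 − 36} < 1, i.e. C(n, 9) < 6^{36 − 1} = 1719070799748422591028658176.
Check values of n near the boundary:
  n = 4405: C(4405, 9) = 1706862792900636302463627150; 1706862792900636302463627150 < 1719070799748422591028658176? YES
  n = 4406: C(4406, 9) = 1710356485221788389505285700; 1710356485221788389505285700 < 1719070799748422591028658176? YES
  n = 4407: C(4407, 9) = 1713856532599459170657070050; 1713856532599459170657070050 < 1719070799748422591028658176? YES
  n = 4408: C(4408, 9) = 1717362945146264156457459600; 1717362945146264156457459600 < 1719070799748422591028658176? YES
  n = 4409: C(4409, 9) = 1720875732988608787686577131; 1720875732988608787686577131 < 1719070799748422591028658176? NO
  n = 4410: C(4410, 9) = 1724394906266704102180823710; 1724394906266704102180823710 < 1719070799748422591028658176? NO
The largest n with C(n, 9) < 1719070799748422591028658176 is n = 4408 (where E[X] = 35778394690547169926197075/35813974994758803979763712 ≈ 0.9990065). Hence R_6(9) > 4408, i.e. R_6(9) ≥ 4409.

Largest n = 4408; hence R_6(9) > 4408.


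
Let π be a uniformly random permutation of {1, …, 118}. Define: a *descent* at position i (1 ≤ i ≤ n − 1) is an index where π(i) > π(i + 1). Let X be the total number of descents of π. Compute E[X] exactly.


Write X = Σ X_I over i = 1, …, 117, with X_I the indicator of one descent.
There are 117 indicators.
For each fixed i, the pair (π(i), π(i+1)) is a uniformly random ordered pair of distinct values from {1, …, 118}; by symmetry P[π(i) > π(i+1)] = 1/2.
By linearity: E[X] = 117 · (1/2) = (118 − 1) · (1/2) = 117/2 ≈ 58.500000.

E[X] = 117/2 = 58.500000.


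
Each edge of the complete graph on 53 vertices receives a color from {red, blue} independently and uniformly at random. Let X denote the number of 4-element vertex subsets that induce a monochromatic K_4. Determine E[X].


Let X = Σ_S X_S over the C(53, 4) = 292825 subsets S of size 4, where X_S = 1 if the K_4 on S is monochromatic.
For a fixed S, the K_4 on S has C(4, 2) = 6 edges. P[all 6 edges red] = (1/2)^6, and likewise for blue, so P[monochromatic] = 2·(1/2)^6 = 2^{1 − 6} = 1/32.
Summing: E[X] = C(53, 4) · 2^{1 − 6} = 292825 · 1/32 = 292825/32.
Numerically: E[X] ≈ 9150.7812.

E[X] = C(53,4)·2^(1−C(4,2)) = 292825/32 ≈ 9150.7812.


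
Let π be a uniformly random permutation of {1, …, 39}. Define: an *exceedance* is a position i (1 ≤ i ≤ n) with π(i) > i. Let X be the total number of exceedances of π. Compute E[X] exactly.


Write X = Σ_{i=1}^{39} X_i, where X_i = 1_{π(i) > i}.
For each fixed i, π(i) is uniform over {1, …, 39} (marginal of a uniform permutation), so P[π(i) > i] = (n − i)/n. Summing: Σ_{i=1}^{39} (n − i)/n = (0 + 1 + … + 38)/39 = 39(39 − 1)/(2·39) = (39 − 1)/2.
Hence E[X] = Σ_{i=1}^{39} (39 − i)/39 = 19 ≈ 19.000.

E[X] = 19 = 19.000.


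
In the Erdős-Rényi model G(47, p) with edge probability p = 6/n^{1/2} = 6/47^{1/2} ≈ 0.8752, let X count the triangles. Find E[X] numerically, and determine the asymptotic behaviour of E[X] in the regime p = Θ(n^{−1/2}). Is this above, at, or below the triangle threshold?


Number of potential triangles: C(47, 3) = 16215.
Each occurs with probability p³ ≈ (0.8752)³ ≈ 6.703583e-01.
By linearity: E[X] = C(47, 3)·p³ ≈ 16215 · 6.703583e-01 ≈ 10869.8592.
Since α = 1/2 < 1, p = c/n^{1/2} ≫ 1/n is above the triangle threshold p ~ 1/n. Asymptotically E[X] ~ (c³/6)·n^{3(1−α)} = (6³/6)·n^{1.5} → ∞; triangles are abundant w.h.p.

E[X] ≈ 10869.8592; in regime p = Θ(1/n^{1/2}) E[X] diverges (above the triangle threshold p ~ 1/n).


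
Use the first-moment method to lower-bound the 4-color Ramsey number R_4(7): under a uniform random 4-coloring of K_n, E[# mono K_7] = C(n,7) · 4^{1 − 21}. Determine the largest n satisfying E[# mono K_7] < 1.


We need C(n, 7) · 4^{1 − 21} < 1, i.e. C(n, 7) < 4^{21 − 1} = 1099511627776.
Check values of n near the boundary:
  n = 177: C(177, 7) = 957664425960; 957664425960 < 1099511627776? YES
  n = 178: C(178, 7) = 996867063280; 996867063280 < 1099511627776? YES
  n = 179: C(179, 7) = 1037437234460; 1037437234460 < 1099511627776? YES
  n = 180: C(180, 7) = 1079414463600; 1079414463600 < 1099511627776? YES
  n = 181: C(181, 7) = 1122839183400; 1122839183400 < 1099511627776? NO
  n = 182: C(182, 7) = 1167752750736; 1167752750736 < 1099511627776? NO
  n = 183: C(183, 7) = 1214197462413; 1214197462413 < 1099511627776? NO
The largest n with C(n, 7) < 1099511627776 is n = 180 (where E[X] = 67463403975/68719476736 ≈ 0.9817217). Hence R_4(7) > 180, i.e. R_4(7) ≥ 181.

Largest n = 180; hence R_4(7) > 180.


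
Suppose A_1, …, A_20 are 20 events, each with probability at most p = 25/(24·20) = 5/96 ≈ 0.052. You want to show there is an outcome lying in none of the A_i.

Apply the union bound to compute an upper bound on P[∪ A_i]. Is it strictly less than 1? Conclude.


Union bound: P[∪_{i=1}^{20} A_i] ≤ Σ_i P[A_i] ≤ 20·p = 20·(5/96) = 25/24.
Numerically: 25/24 ≈ 1.042.
Is 25/24 < 1? NO.
Since the bound 25/24 is ≥ 1, the union bound is uninformative here; it does NOT by itself certify existence.

20·p = 25/24 ≈ 1.042; existence NOT certified by the union bound.


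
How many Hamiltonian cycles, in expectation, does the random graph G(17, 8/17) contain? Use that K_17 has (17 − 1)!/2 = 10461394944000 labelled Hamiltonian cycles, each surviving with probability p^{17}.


K_17 has (17 − 1)!/2 = 10461394944000 labelled Hamiltonian cycles.
For each such Hamiltonian cycle H, let X_H = 1 if all 17 edges of H are present in G. Then P[X_H = 1] = p^{17} = (8/17)^{17} = 2251799813685248/827240261886336764177.
By linearity: E[X] = Σ_H E[X_H] = 10461394944000 · p^{17} = 10461394944000 · 2251799813685248/827240261886336764177 = 23556967185786995434586112000/827240261886336764177.
Numerically: E[X] ≈ 2.848e+07.

E[X] = 10461394944000 · (8/17)^{17} = 23556967185786995434586112000/827240261886336764177 ≈ 2.848e+07.


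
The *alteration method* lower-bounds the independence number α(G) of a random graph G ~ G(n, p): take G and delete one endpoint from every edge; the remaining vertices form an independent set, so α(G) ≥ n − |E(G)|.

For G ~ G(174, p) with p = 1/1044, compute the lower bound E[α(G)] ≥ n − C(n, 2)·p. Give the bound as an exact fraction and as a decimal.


E[|E(G)|] = C(174, 2)·p = 15051 · (1/1044) = 173/12.
E[α(G)] ≥ n − E[|E(G)|] = 174 − 173/12 = 1915/12.
Numerically: ≈ 159.583.
(This is only a lower bound; the true E[α(G)] may be larger.)

E[α(G)] ≥ 1915/12 ≈ 159.583.


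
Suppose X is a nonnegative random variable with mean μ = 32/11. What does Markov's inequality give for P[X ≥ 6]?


μ = E[X] = 32/11, a = 6.
Markov: P[X ≥ 6] ≤ μ/a = (32/11)/6 = 16/33.
Numerically: ≈ 0.485.
(Since a = 6 > μ = 2.909, the bound 16/33 is < 1 and informative.)

P[X ≥ 6] ≤ 16/33 ≈ 0.485.


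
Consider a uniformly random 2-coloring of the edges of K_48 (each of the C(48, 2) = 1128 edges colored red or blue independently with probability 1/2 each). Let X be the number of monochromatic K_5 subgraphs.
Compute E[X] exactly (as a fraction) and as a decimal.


Let X = Σ_S X_S over the C(48, 5) = 1712304 subsets S of size 5, where X_S = 1 if the K_5 on S is monochromatic.
For a fixed S, the K_5 on S has C(5, 2) = 10 edges. P[all 10 edges red] = (1/2)^10, and likewise for blue, so P[monochromatic] = 2·(1/2)^10 = 2^{1 − 10} = 1/512.
By linearity of expectation: E[X] = C(48, 5) · 2^{1 − 10} = 1712304 · 1/512 = 107019/32.
Numerically: E[X] ≈ 3344.3438.

E[X] = C(48,5)·2^(1−C(5,2)) = 107019/32 ≈ 3344.3438.


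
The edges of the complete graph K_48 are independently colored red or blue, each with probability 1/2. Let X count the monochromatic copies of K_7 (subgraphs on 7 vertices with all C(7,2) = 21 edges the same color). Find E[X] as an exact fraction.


Let X = Σ_S X_S over the C(48, 7) = 73629072 subsets S of size 7, where X_S = 1 if the K_7 on S is monochromatic.
For a fixed S, the K_7 on S has C(7, 2) = 21 edges. P[all 21 edges red] = (1/2)^21, and likewise for blue, so P[monochromatic] = 2·(1/2)^21 = 2^{1 − 21} = 1/1048576.
By linearity of expectation: E[X] = C(48, 7) · 2^{1 − 21} = 73629072 · 1/1048576 = 4601817/65536.
Numerically: E[X] ≈ 70.218155.

E[X] = C(48,7)·2^(1−C(7,2)) = 4601817/65536 ≈ 70.218155.


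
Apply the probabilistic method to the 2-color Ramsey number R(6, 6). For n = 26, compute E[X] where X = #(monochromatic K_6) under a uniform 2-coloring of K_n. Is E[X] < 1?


E[X] = C(26, 6) · 2^{1 − 15} = 230230 · 2^{−14} = 230230/16384.
As a reduced fraction: E[X] = 115115/8192 ≈ 14.05212.
Is E[X] < 1? NO.
Since E[X] ≥ 1, the first-moment bound is inconclusive at n = 26; it does NOT by itself certify R(6, 6) > 26.

E[X] = 115115/8192 ≈ 14.05212; E[X] ≥ 1; first-moment method inconclusive here.


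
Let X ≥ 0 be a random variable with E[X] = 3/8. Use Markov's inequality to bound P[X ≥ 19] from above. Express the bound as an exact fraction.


μ = E[X] = 3/8, a = 19.
Markov: P[X ≥ 19] ≤ μ/a = (3/8)/19 = 3/152.
Numerically: ≈ 0.020.
(Since a = 19 > μ = 0.375, the bound 3/152 is < 1 and informative.)

P[X ≥ 19] ≤ 3/152 ≈ 0.020.


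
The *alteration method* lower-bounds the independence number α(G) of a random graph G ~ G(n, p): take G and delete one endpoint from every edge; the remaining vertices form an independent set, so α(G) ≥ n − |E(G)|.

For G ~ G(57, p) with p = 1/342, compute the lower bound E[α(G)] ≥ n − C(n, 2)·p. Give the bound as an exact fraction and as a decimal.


E[|E(G)|] = C(57, 2)·p = 1596 · (1/342) = 14/3.
E[α(G)] ≥ n − E[|E(G)|] = 57 − 14/3 = 157/3.
Numerically: ≈ 52.3333.
(This is only a lower bound; the true E[α(G)] may be larger.)

E[α(G)] ≥ 157/3 ≈ 52.3333.


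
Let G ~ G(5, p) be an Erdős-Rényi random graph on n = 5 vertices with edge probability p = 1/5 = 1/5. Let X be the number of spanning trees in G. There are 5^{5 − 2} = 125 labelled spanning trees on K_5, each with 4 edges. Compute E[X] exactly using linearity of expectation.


K_5 has 5^{5 − 2} = 125 labelled spanning trees.
For each such spanning tree H, let X_H = 1 if all 4 edges of H are present in G. Then P[X_H = 1] = p^{4} = (1/5)^{4} = 1/625.
By linearity of expectation: E[X] = Σ_H E[X_H] = 125 · p^{4} = 125 · 1/625 = 1/5.
Numerically: E[X] ≈ 0.2.

E[X] = 125 · (1/5)^{4} = 1/5 ≈ 0.2.


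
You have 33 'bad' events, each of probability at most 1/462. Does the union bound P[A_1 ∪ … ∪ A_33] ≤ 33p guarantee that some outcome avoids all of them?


Union bound: P[∪_{i=1}^{33} A_i] ≤ Σ_i P[A_i] ≤ 33·p = 33·(1/462) = 1/14.
Numerically: 1/14 ≈ 0.0714.
Is 1/14 < 1? YES.
Since P[∪ A_i] ≤ 1/14 < 1, the complement has P[∩ A_i^c] ≥ 1 − 1/14 = 13/14 > 0, so some outcome avoids every A_i.

33·p = 1/14 ≈ 0.0714; existence CERTIFIED by the union bound.


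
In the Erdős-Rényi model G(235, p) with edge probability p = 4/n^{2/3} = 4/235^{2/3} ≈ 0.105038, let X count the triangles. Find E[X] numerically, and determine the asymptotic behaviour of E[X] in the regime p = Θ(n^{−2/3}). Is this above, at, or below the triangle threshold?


Number of potential triangles: C(235, 3) = 2135445.
Each occurs with probability p³ ≈ (0.105038)³ ≈ 1.15889543e-03.
By linearity: E[X] = C(235, 3)·p³ ≈ 2135445 · 1.15889543e-03 ≈ 2474.757447.
Since α = 2/3 < 1, p = c/n^{2/3} ≫ 1/n is above the triangle threshold p ~ 1/n. Asymptotically E[X] ~ (c³/6)·n^{3(1−α)} = (4³/6)·n^{1} → ∞; triangles are abundant w.h.p.

E[X] ≈ 2474.757447; in regime p = Θ(1/n^{2/3}) E[X] diverges (above the triangle threshold p ~ 1/n).


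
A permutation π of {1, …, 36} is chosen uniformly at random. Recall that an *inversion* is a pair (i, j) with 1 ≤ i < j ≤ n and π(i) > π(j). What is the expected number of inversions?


Write X = Σ X_I over the C(36, 2) = 630 pairs i < j, with X_I the indicator of one inversion.
There are 630 indicators.
For each fixed pair i < j, the values π(i) and π(j) are two distinct elements of {1, …, 36} in uniformly random order; by symmetry P[π(i) > π(j)] = 1/2.
By linearity: E[X] = 630 · (1/2) = C(36, 2) · (1/2) = 630/2 = 315 ≈ 315.00000.

E[X] = 315 = 315.00000.


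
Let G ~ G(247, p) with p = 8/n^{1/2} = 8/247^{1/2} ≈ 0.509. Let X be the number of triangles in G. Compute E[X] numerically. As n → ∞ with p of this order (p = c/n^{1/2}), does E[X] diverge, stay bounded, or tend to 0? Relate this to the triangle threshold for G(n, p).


Number of potential triangles: C(247, 3) = 2481115.
Each occurs with probability p³ ≈ (0.509)³ ≈ 1.318938e-01.
By linearity: E[X] = C(247, 3)·p³ ≈ 2481115 · 1.318938e-01 ≈ 327243.7987.
Since α = 1/2 < 1, p = c/n^{1/2} ≫ 1/n is above the triangle threshold p ~ 1/n. Asymptotically E[X] ~ (c³/6)·n^{3(1−α)} = (8³/6)·n^{1.5} → ∞; triangles are abundant w.h.p.

E[X] ≈ 327243.7987; in regime p = Θ(1/n^{1/2}) E[X] diverges (above the triangle threshold p ~ 1/n).


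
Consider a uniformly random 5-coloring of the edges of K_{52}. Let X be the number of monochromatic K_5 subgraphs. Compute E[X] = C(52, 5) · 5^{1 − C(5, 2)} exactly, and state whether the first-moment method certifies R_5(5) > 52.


E[X] = C(52, 5) · 5^{1 − 10} = 2598960 · 5^{−9} = 2598960/1953125.
As a reduced fraction: E[X] = 519792/390625 ≈ 1.330668.
Is E[X] < 1? NO.
Since E[X] ≥ 1, the first-moment bound is inconclusive at n = 52; it does NOT by itself certify R_5(5) > 52.

E[X] = 519792/390625 ≈ 1.330668; E[X] ≥ 1; first-moment method inconclusive here.


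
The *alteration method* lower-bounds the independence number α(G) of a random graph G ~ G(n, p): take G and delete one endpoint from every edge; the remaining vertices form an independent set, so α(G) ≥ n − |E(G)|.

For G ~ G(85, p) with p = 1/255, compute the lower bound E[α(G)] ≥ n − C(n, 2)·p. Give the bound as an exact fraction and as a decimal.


E[|E(G)|] = C(85, 2)·p = 3570 · (1/255) = 14.
E[α(G)] ≥ n − E[|E(G)|] = 85 − 14 = 71.
Numerically: ≈ 71.000.
(This is only a lower bound; the true E[α(G)] may be larger.)

E[α(G)] ≥ 71 ≈ 71.000.


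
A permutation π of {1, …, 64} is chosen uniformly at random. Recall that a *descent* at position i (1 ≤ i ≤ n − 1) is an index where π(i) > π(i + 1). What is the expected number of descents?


Write X = Σ X_I over i = 1, …, 63, with X_I the indicator of one descent.
There are 63 indicators.
For each fixed i, the pair (π(i), π(i+1)) is a uniformly random ordered pair of distinct values from {1, …, 64}; by symmetry P[π(i) > π(i+1)] = 1/2.
By linearity: E[X] = 63 · (1/2) = (64 − 1) · (1/2) = 63/2 ≈ 31.500000.

E[X] = 63/2 = 31.500000.


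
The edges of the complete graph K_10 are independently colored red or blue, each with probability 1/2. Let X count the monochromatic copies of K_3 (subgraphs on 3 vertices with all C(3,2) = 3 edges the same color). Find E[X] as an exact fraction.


Let X = Σ_S X_S over the C(10, 3) = 120 subsets S of size 3, where X_S = 1 if the K_3 on S is monochromatic.
For a fixed S, the K_3 on S has C(3, 2) = 3 edges. P[all 3 edges red] = (1/2)^3, and likewise for blue, so P[monochromatic] = 2·(1/2)^3 = 2^{1 − 3} = 1/4.
Summing: E[X] = C(10, 3) · 2^{1 − 3} = 120 · 1/4 = 30.
Numerically: E[X] ≈ 30.00000.

E[X] = C(10,3)·2^(1−C(3,2)) = 30 ≈ 30.00000.


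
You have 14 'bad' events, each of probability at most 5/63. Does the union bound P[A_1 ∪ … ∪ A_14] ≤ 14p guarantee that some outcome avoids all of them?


Union bound: P[∪_{i=1}^{14} A_i] ≤ Σ_i P[A_i] ≤ 14·p = 14·(5/63) = 10/9.
Numerically: 10/9 ≈ 1.111.
Is 10/9 < 1? NO.
Since the bound 10/9 is ≥ 1, the union bound is uninformative here; it does NOT by itself certify existence.

14·p = 10/9 ≈ 1.111; existence NOT certified by the union bound.


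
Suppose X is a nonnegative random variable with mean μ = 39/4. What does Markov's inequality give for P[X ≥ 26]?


μ = E[X] = 39/4, a = 26.
Markov: P[X ≥ 26] ≤ μ/a = (39/4)/26 = 3/8.
Numerically: ≈ 0.37500.
(Since a = 26 > μ = 9.75000, the bound 3/8 is < 1 and informative.)

P[X ≥ 26] ≤ 3/8 ≈ 0.37500.


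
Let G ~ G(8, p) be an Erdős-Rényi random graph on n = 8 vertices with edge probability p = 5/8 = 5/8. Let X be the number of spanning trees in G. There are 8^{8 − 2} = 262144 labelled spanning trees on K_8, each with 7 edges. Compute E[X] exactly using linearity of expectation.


K_8 has 8^{8 − 2} = 262144 labelled spanning trees.
For each such spanning tree H, let X_H = 1 if all 7 edges of H are present in G. Then P[X_H = 1] = p^{7} = (5/8)^{7} = 78125/2097152.
Summing the indicators: E[X] = Σ_H E[X_H] = 262144 · p^{7} = 262144 · 78125/2097152 = 78125/8.
Numerically: E[X] ≈ 9765.6.

E[X] = 262144 · (5/8)^{7} = 78125/8 ≈ 9765.6.


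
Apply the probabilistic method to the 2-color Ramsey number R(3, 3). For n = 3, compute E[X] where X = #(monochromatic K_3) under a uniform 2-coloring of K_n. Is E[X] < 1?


E[X] = C(3, 3) · 2^{1 − 3} = 1 · 2^{−2} = 1/4.
As a reduced fraction: E[X] = 1/4 ≈ 0.2500000.
Is E[X] < 1? YES.
Since E[X] < 1, there exists a 2-coloring of K_{3} with no monochromatic K_3; hence R(3, 3) > 3.

E[X] = 1/4 ≈ 0.2500000; E[X] < 1, so R(3, 3) > 3.


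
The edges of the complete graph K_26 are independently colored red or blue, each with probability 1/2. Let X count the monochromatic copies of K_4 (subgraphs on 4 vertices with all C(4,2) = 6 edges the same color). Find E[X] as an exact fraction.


Let X = Σ_S X_S over the C(26, 4) = 14950 subsets S of size 4, where X_S = 1 if the K_4 on S is monochromatic.
For a fixed S, the K_4 on S has C(4, 2) = 6 edges. P[all 6 edges red] = (1/2)^6, and likewise for blue, so P[monochromatic] = 2·(1/2)^6 = 2^{1 − 6} = 1/32.
Summing: E[X] = C(26, 4) · 2^{1 − 6} = 14950 · 1/32 = 7475/16.
Numerically: E[X] ≈ 467.18750.

E[X] = C(26,4)·2^(1−C(4,2)) = 7475/16 ≈ 467.18750.


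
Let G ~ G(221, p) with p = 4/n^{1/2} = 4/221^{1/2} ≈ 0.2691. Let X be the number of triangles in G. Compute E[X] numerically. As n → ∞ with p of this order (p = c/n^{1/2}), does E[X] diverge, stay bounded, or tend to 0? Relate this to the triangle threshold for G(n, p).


Number of potential triangles: C(221, 3) = 1774630.
Each occurs with probability p³ ≈ (0.2691)³ ≈ 1.948012e-02.
By linearity: E[X] = C(221, 3)·p³ ≈ 1774630 · 1.948012e-02 ≈ 34570.0002.
Since α = 1/2 < 1, p = c/n^{1/2} ≫ 1/n is above the triangle threshold p ~ 1/n. Asymptotically E[X] ~ (c³/6)·n^{3(1−α)} = (4³/6)·n^{1.5} → ∞; triangles are abundant w.h.p.

E[X] ≈ 34570.0002; in regime p = Θ(1/n^{1/2}) E[X] diverges (above the triangle threshold p ~ 1/n).


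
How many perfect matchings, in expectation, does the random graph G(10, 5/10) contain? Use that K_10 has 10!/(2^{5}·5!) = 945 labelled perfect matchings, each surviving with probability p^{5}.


K_10 has 10!/(2^{5}·5!) = 945 labelled perfect matchings.
For each such perfect matching H, let X_H = 1 if all 5 edges of H are present in G. Then P[X_H = 1] = p^{5} = (1/2)^{5} = 1/32.
By linearity of expectation: E[X] = Σ_H E[X_H] = 945 · p^{5} = 945 · 1/32 = 945/32.
Numerically: E[X] ≈ 29.5.

E[X] = 945 · (1/2)^{5} = 945/32 ≈ 29.5.


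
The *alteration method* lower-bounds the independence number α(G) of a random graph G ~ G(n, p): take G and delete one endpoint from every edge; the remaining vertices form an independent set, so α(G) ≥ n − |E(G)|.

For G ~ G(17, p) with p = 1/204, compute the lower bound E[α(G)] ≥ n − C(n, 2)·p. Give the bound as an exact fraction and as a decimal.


E[|E(G)|] = C(17, 2)·p = 136 · (1/204) = 2/3.
E[α(G)] ≥ n − E[|E(G)|] = 17 − 2/3 = 49/3.
Numerically: ≈ 16.33333.
(This is only a lower bound; the true E[α(G)] may be larger.)

E[α(G)] ≥ 49/3 ≈ 16.33333.


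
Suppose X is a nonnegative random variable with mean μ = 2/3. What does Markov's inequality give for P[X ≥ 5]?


μ = E[X] = 2/3, a = 5.
Markov: P[X ≥ 5] ≤ μ/a = (2/3)/5 = 2/15.
Numerically: ≈ 0.133.
(Since a = 5 > μ = 0.667, the bound 2/15 is < 1 and informative.)

P[X ≥ 5] ≤ 2/15 ≈ 0.133.


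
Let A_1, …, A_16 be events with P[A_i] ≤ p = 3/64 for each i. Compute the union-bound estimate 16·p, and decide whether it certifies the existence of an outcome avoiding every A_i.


Union bound: P[∪_{i=1}^{16} A_i] ≤ Σ_i P[A_i] ≤ 16·p = 16·(3/64) = 3/4.
Numerically: 3/4 ≈ 0.750000.
Is 3/4 < 1? YES.
Since P[∪ A_i] ≤ 3/4 < 1, the complement has P[∩ A_i^c] ≥ 1 − 3/4 = 1/4 > 0, so some outcome avoids every A_i.

16·p = 3/4 ≈ 0.750000; existence CERTIFIED by the union bound.


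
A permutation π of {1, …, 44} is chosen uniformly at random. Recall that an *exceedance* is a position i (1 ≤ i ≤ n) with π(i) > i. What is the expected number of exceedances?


Write X = Σ_{i=1}^{44} X_i, where X_i = 1_{π(i) > i}.
For each fixed i, π(i) is uniform over {1, …, 44} (marginal of a uniform permutation), so P[π(i) > i] = (n − i)/n. Summing: Σ_{i=1}^{44} (n − i)/n = (0 + 1 + … + 43)/44 = 44(44 − 1)/(2·44) = (44 − 1)/2.
Hence E[X] = Σ_{i=1}^{44} (44 − i)/44 = 43/2 ≈ 21.500.

E[X] = 43/2 = 21.500.


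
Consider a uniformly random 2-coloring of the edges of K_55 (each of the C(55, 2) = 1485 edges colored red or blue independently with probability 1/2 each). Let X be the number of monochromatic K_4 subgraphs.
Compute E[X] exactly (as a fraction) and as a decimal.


Let X = Σ_S X_S over the C(55, 4) = 341055 subsets S of size 4, where X_S = 1 if the K_4 on S is monochromatic.
For a fixed S, the K_4 on S has C(4, 2) = 6 edges. P[all 6 edges red] = (1/2)^6, and likewise for blue, so P[monochromatic] = 2·(1/2)^6 = 2^{1 − 6} = 1/32.
Summing: E[X] = C(55, 4) · 2^{1 − 6} = 341055 · 1/32 = 341055/32.
Numerically: E[X] ≈ 10657.969.

E[X] = C(55,4)·2^(1−C(4,2)) = 341055/32 ≈ 10657.969.


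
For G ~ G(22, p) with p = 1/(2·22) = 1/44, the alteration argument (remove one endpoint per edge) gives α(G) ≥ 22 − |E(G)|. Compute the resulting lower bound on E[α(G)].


E[|E(G)|] = C(22, 2)·p = 231 · (1/44) = 21/4.
E[α(G)] ≥ n − E[|E(G)|] = 22 − 21/4 = 67/4.
Numerically: ≈ 16.750000.
(This is only a lower bound; the true E[α(G)] may be larger.)

E[α(G)] ≥ 67/4 ≈ 16.750000.


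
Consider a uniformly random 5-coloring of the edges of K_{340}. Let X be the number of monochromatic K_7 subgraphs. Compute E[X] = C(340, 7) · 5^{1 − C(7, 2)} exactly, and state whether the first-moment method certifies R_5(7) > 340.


E[X] = C(340, 7) · 5^{1 − 21} = 97932136940560 · 5^{−20} = 97932136940560/95367431640625.
As a reduced fraction: E[X] = 19586427388112/19073486328125 ≈ 1.026893.
Is E[X] < 1? NO.
Since E[X] ≥ 1, the first-moment bound is inconclusive at n = 340; it does NOT by itself certify R_5(7) > 340.

E[X] = 19586427388112/19073486328125 ≈ 1.026893; E[X] ≥ 1; first-moment method inconclusive here.


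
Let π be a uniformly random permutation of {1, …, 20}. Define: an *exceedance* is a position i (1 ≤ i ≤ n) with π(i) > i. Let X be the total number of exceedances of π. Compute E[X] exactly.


Write X = Σ_{i=1}^{20} X_i, where X_i = 1_{π(i) > i}.
For each fixed i, π(i) is uniform over {1, …, 20} (marginal of a uniform permutation), so P[π(i) > i] = (n − i)/n. Summing: Σ_{i=1}^{20} (n − i)/n = (0 + 1 + … + 19)/20 = 20(20 − 1)/(2·20) = (20 − 1)/2.
Hence E[X] = Σ_{i=1}^{20} (20 − i)/20 = 19/2 ≈ 9.5000.

E[X] = 19/2 = 9.5000.


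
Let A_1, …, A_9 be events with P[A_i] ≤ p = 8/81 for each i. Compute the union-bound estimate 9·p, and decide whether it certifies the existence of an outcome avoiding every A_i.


Union bound: P[∪_{i=1}^{9} A_i] ≤ Σ_i P[A_i] ≤ 9·p = 9·(8/81) = 8/9.
Numerically: 8/9 ≈ 0.889.
Is 8/9 < 1? YES.
Since P[∪ A_i] ≤ 8/9 < 1, the complement has P[∩ A_i^c] ≥ 1 − 8/9 = 1/9 > 0, so some outcome avoids every A_i.

9·p = 8/9 ≈ 0.889; existence CERTIFIED by the union bound.


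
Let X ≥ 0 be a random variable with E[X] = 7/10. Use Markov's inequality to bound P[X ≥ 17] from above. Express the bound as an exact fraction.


μ = E[X] = 7/10, a = 17.
Markov: P[X ≥ 17] ≤ μ/a = (7/10)/17 = 7/170.
Numerically: ≈ 0.04118.
(Since a = 17 > μ = 0.70000, the bound 7/170 is < 1 and informative.)

P[X ≥ 17] ≤ 7/170 ≈ 0.04118.


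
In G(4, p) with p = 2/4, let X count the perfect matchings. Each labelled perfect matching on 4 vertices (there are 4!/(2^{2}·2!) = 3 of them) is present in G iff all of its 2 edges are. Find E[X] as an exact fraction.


K_4 has 4!/(2^{2}·2!) = 3 labelled perfect matchings.
For each such perfect matching H, let X_H = 1 if all 2 edges of H are present in G. Then P[X_H = 1] = p^{2} = (1/2)^{2} = 1/4.
Summing the indicators: E[X] = Σ_H E[X_H] = 3 · p^{2} = 3 · 1/4 = 3/4.
Numerically: E[X] ≈ 0.75.

E[X] = 3 · (1/2)^{2} = 3/4 ≈ 0.75.


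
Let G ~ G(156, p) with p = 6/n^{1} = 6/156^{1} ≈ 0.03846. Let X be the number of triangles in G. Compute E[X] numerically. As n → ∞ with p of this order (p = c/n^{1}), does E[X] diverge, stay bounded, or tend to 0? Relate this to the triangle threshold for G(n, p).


Number of potential triangles: C(156, 3) = 620620.
Each occurs with probability p³ ≈ (0.03846)³ ≈ 5.689577e-05.
By linearity: E[X] = C(156, 3)·p³ ≈ 620620 · 5.689577e-05 ≈ 35.3107.
Here α = 1, so p = 6/n is exactly at the triangle threshold p ~ 1/n. Asymptotically E[X] → c³/6 = 6³/6 = 36 ≈ 36.0000, a bounded constant. In this regime the triangle count is asymptotically Poisson(c³/6).

E[X] ≈ 35.3107; in regime p = Θ(1/n^{1}) E[X] stays bounded (at the triangle threshold p ~ 1/n).


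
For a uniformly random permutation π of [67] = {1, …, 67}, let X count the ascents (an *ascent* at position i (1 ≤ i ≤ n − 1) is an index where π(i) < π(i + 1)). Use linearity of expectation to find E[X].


Write X = Σ X_I over i = 1, …, 66, with X_I the indicator of one ascent.
There are 66 indicators.
For each fixed i, the pair (π(i), π(i+1)) is a uniformly random ordered pair of distinct values from {1, …, 67}; by symmetry P[π(i) < π(i+1)] = 1/2.
By linearity: E[X] = 66 · (1/2) = (67 − 1) · (1/2) = 33 ≈ 33.00000.

E[X] = 33 = 33.00000.


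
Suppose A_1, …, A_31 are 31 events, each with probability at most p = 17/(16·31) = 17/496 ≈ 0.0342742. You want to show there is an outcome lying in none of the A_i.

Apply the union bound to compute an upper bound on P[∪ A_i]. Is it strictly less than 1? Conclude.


Union bound: P[∪_{i=1}^{31} A_i] ≤ Σ_i P[A_i] ≤ 31·p = 31·(17/496) = 17/16.
Numerically: 17/16 ≈ 1.0625000.
Is 17/16 < 1? NO.
Since the bound 17/16 is ≥ 1, the union bound is uninformative here; it does NOT by itself certify existence.

31·p = 17/16 ≈ 1.0625000; existence NOT certified by the union bound.


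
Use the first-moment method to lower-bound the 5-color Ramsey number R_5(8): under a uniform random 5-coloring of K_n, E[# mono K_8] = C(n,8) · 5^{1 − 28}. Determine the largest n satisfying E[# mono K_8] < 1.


We need C(n, 8) · 5^{1 − 28} < 1, i.e. C(n, 8) < 5^{28 − 1} = 7450580596923828125.
Check values of n near the boundary:
  n = 861: C(861, 8) = 7250034996615275865; 7250034996615275865 < 7450580596923828125? YES
  n = 862: C(862, 8) = 7317951015318931845; 7317951015318931845 < 7450580596923828125? YES
  n = 863: C(863, 8) = 7386423071602617757; 7386423071602617757 < 7450580596923828125? YES
  n = 864: C(864, 8) = 7455455062926006708; 7455455062926006708 < 7450580596923828125? NO
  n = 865: C(865, 8) = 7525050909487743060; 7525050909487743060 < 7450580596923828125? NO
The largest n with C(n, 8) < 7450580596923828125 is n = 863 (where E[X] = 7386423071602617757/7450580596923828125 ≈ 0.99139). Hence R_5(8) > 863, i.e. R_5(8) ≥ 864.

Largest n = 863; hence R_5(8) > 863.


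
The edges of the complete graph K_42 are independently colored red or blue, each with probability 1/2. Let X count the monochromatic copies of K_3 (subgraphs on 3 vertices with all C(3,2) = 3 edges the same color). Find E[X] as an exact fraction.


Let X = Σ_S X_S over the C(42, 3) = 11480 subsets S of size 3, where X_S = 1 if the K_3 on S is monochromatic.
For a fixed S, the K_3 on S has C(3, 2) = 3 edges. P[all 3 edges red] = (1/2)^3, and likewise for blue, so P[monochromatic] = 2·(1/2)^3 = 2^{1 − 3} = 1/4.
Summing: E[X] = C(42, 3) · 2^{1 − 3} = 11480 · 1/4 = 2870.
Numerically: E[X] ≈ 2870.000000.

E[X] = C(42,3)·2^(1−C(3,2)) = 2870 ≈ 2870.000000.


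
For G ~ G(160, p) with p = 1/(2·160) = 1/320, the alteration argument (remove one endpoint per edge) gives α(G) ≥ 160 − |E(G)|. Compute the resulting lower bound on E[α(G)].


E[|E(G)|] = C(160, 2)·p = 12720 · (1/320) = 159/4.
E[α(G)] ≥ n − E[|E(G)|] = 160 − 159/4 = 481/4.
Numerically: ≈ 120.250.
(This is only a lower bound; the true E[α(G)] may be larger.)

E[α(G)] ≥ 481/4 ≈ 120.250.


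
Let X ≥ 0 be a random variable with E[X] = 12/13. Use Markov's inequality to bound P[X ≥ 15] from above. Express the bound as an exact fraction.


μ = E[X] = 12/13, a = 15.
Markov: P[X ≥ 15] ≤ μ/a = (12/13)/15 = 4/65.
Numerically: ≈ 0.06154.
(Since a = 15 > μ = 0.92308, the bound 4/65 is < 1 and informative.)

P[X ≥ 15] ≤ 4/65 ≈ 0.06154.


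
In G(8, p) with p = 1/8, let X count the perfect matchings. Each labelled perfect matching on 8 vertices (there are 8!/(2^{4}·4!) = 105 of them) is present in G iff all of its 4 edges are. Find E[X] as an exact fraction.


K_8 has 8!/(2^{4}·4!) = 105 labelled perfect matchings.
For each such perfect matching H, let X_H = 1 if all 4 edges of H are present in G. Then P[X_H = 1] = p^{4} = (1/8)^{4} = 1/4096.
By linearity of expectation: E[X] = Σ_H E[X_H] = 105 · p^{4} = 105 · 1/4096 = 105/4096.
Numerically: E[X] ≈ 0.0256.

E[X] = 105 · (1/8)^{4} = 105/4096 ≈ 0.0256.


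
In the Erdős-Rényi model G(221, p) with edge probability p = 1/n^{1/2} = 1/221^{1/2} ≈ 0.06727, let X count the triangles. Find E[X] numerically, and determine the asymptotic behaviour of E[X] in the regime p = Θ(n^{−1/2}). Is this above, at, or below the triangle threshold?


Number of potential triangles: C(221, 3) = 1774630.
Each occurs with probability p³ ≈ (0.06727)³ ≈ 3.043768e-04.
By linearity: E[X] = C(221, 3)·p³ ≈ 1774630 · 3.043768e-04 ≈ 540.1563.
Since α = 1/2 < 1, p = c/n^{1/2} ≫ 1/n is above the triangle threshold p ~ 1/n. Asymptotically E[X] ~ (c³/6)·n^{3(1−α)} = (1³/6)·n^{1.5} → ∞; triangles are abundant w.h.p.

E[X] ≈ 540.1563; in regime p = Θ(1/n^{1/2}) E[X] diverges (above the triangle threshold p ~ 1/n).


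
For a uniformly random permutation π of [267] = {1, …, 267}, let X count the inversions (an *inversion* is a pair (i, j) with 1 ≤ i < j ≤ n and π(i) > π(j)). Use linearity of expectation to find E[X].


Write X = Σ X_I over the C(267, 2) = 35511 pairs i < j, with X_I the indicator of one inversion.
There are 35511 indicators.
For each fixed pair i < j, the values π(i) and π(j) are two distinct elements of {1, …, 267} in uniformly random order; by symmetry P[π(i) > π(j)] = 1/2.
By linearity: E[X] = 35511 · (1/2) = C(267, 2) · (1/2) = 35511/2 = 35511/2 ≈ 17755.5000.

E[X] = 35511/2 = 17755.5000.


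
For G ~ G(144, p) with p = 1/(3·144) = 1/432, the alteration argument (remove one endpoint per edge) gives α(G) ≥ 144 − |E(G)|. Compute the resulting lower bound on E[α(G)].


E[|E(G)|] = C(144, 2)·p = 10296 · (1/432) = 143/6.
E[α(G)] ≥ n − E[|E(G)|] = 144 − 143/6 = 721/6.
Numerically: ≈ 120.16667.
(This is only a lower bound; the true E[α(G)] may be larger.)

E[α(G)] ≥ 721/6 ≈ 120.16667.


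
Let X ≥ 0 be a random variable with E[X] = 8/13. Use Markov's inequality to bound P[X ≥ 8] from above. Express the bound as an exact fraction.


μ = E[X] = 8/13, a = 8.
Markov: P[X ≥ 8] ≤ μ/a = (8/13)/8 = 1/13.
Numerically: ≈ 0.077.
(Since a = 8 > μ = 0.615, the bound 1/13 is < 1 and informative.)

P[X ≥ 8] ≤ 1/13 ≈ 0.077.


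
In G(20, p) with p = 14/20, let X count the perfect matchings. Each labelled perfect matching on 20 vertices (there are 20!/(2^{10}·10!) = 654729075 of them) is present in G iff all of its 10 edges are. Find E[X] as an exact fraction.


K_20 has 20!/(2^{10}·10!) = 654729075 labelled perfect matchings.
For each such perfect matching H, let X_H = 1 if all 10 edges of H are present in G. Then P[X_H = 1] = p^{10} = (7/10)^{10} = 282475249/10000000000.
By linearity of expectation: E[X] = Σ_H E[X_H] = 654729075 · p^{10} = 654729075 · 282475249/10000000000 = 7397790339526587/400000000.
Numerically: E[X] ≈ 1.8494e+07.

E[X] = 654729075 · (7/10)^{10} = 7397790339526587/400000000 ≈ 1.8494e+07.


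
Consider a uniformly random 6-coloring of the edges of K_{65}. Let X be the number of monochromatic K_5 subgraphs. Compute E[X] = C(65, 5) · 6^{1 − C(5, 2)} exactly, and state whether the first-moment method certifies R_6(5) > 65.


E[X] = C(65, 5) · 6^{1 − 10} = 8259888 · 6^{−9} = 8259888/10077696.
As a reduced fraction: E[X] = 172081/209952 ≈ 0.819621.
Is E[X] < 1? YES.
Since E[X] < 1, there exists a 6-coloring of K_{65} with no monochromatic K_5; hence R_6(5) > 65.

E[X] = 172081/209952 ≈ 0.819621; E[X] < 1, so R_6(5) > 65.


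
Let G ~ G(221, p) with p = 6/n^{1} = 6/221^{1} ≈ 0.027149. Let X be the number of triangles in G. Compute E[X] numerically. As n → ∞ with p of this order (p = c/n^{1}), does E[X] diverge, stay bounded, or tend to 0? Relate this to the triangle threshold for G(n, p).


Number of potential triangles: C(221, 3) = 1774630.
Each occurs with probability p³ ≈ (0.027149)³ ≈ 2.0011375e-05.
By linearity: E[X] = C(221, 3)·p³ ≈ 1774630 · 2.0011375e-05 ≈ 35.51279.
Here α = 1, so p = 6/n is exactly at the triangle threshold p ~ 1/n. Asymptotically E[X] → c³/6 = 6³/6 = 36 ≈ 36.00000, a bounded constant. In this regime the triangle count is asymptotically Poisson(c³/6).

E[X] ≈ 35.51279; in regime p = Θ(1/n^{1}) E[X] stays bounded (at the triangle threshold p ~ 1/n).


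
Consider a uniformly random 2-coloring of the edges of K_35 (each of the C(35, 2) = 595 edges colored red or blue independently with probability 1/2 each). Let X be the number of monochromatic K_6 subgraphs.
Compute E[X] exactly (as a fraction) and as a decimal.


Let X = Σ_S X_S over the C(35, 6) = 1623160 subsets S of size 6, where X_S = 1 if the K_6 on S is monochromatic.
For a fixed S, the K_6 on S has C(6, 2) = 15 edges. P[all 15 edges red] = (1/2)^15, and likewise for blue, so P[monochromatic] = 2·(1/2)^15 = 2^{1 − 15} = 1/16384.
Summing: E[X] = C(35, 6) · 2^{1 − 15} = 1623160 · 1/16384 = 202895/2048.
Numerically: E[X] ≈ 99.070.

E[X] = C(35,6)·2^(1−C(6,2)) = 202895/2048 ≈ 99.070.


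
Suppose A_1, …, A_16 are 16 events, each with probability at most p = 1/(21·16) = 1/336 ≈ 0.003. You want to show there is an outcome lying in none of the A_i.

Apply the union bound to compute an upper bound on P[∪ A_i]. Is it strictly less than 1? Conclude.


Union bound: P[∪_{i=1}^{16} A_i] ≤ Σ_i P[A_i] ≤ 16·p = 16·(1/336) = 1/21.
Numerically: 1/21 ≈ 0.048.
Is 1/21 < 1? YES.
Since P[∪ A_i] ≤ 1/21 < 1, the complement has P[∩ A_i^c] ≥ 1 − 1/21 = 20/21 > 0, so some outcome avoids every A_i.

16·p = 1/21 ≈ 0.048; existence CERTIFIED by the union bound.


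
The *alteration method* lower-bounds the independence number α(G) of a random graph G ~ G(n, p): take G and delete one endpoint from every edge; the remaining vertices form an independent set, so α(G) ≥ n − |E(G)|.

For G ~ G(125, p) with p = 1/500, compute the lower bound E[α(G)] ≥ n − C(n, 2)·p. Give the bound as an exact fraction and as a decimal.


E[|E(G)|] = C(125, 2)·p = 7750 · (1/500) = 31/2.
E[α(G)] ≥ n − E[|E(G)|] = 125 − 31/2 = 219/2.
Numerically: ≈ 109.5000.
(This is only a lower bound; the true E[α(G)] may be larger.)

E[α(G)] ≥ 219/2 ≈ 109.5000.


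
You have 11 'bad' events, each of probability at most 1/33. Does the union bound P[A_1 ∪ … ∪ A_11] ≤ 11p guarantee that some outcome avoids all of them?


Union bound: P[∪_{i=1}^{11} A_i] ≤ Σ_i P[A_i] ≤ 11·p = 11·(1/33) = 1/3.
Numerically: 1/3 ≈ 0.333.
Is 1/3 < 1? YES.
Since P[∪ A_i] ≤ 1/3 < 1, the complement has P[∩ A_i^c] ≥ 1 − 1/3 = 2/3 > 0, so some outcome avoids every A_i.

11·p = 1/3 ≈ 0.333; existence CERTIFIED by the union bound.


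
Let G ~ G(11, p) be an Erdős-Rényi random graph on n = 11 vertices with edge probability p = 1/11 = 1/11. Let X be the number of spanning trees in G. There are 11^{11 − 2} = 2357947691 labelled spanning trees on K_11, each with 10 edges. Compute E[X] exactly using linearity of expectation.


K_11 has 11^{11 − 2} = 2357947691 labelled spanning trees.
For each such spanning tree H, let X_H = 1 if all 10 edges of H are present in G. Then P[X_H = 1] = p^{10} = (1/11)^{10} = 1/25937424601.
By linearity of expectation: E[X] = Σ_H E[X_H] = 2357947691 · p^{10} = 2357947691 · 1/25937424601 = 1/11.
Numerically: E[X] ≈ 0.09091.

E[X] = 2357947691 · (1/11)^{10} = 1/11 ≈ 0.09091.


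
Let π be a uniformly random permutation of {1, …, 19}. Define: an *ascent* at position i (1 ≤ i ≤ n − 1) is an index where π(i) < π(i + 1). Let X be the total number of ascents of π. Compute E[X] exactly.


Write X = Σ X_I over i = 1, …, 18, with X_I the indicator of one ascent.
There are 18 indicators.
For each fixed i, the pair (π(i), π(i+1)) is a uniformly random ordered pair of distinct values from {1, …, 19}; by symmetry P[π(i) < π(i+1)] = 1/2.
By linearity: E[X] = 18 · (1/2) = (19 − 1) · (1/2) = 9 ≈ 9.0000.

E[X] = 9 = 9.0000.


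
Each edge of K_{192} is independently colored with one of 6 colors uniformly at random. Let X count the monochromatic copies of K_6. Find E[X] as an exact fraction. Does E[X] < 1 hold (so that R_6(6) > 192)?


E[X] = C(192, 6) · 6^{1 − 15} = 64300886496 · 6^{−14} = 64300886496/78364164096.
As a reduced fraction: E[X] = 223266967/272097792 ≈ 0.82054.
Is E[X] < 1? YES.
Since E[X] < 1, there exists a 6-coloring of K_{192} with no monochromatic K_6; hence R_6(6) > 192.

E[X] = 223266967/272097792 ≈ 0.82054; E[X] < 1, so R_6(6) > 192.


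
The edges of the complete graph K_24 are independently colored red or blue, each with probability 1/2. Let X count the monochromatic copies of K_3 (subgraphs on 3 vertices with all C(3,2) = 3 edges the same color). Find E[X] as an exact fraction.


Let X = Σ_S X_S over the C(24, 3) = 2024 subsets S of size 3, where X_S = 1 if the K_3 on S is monochromatic.
For a fixed S, the K_3 on S has C(3, 2) = 3 edges. P[all 3 edges red] = (1/2)^3, and likewise for blue, so P[monochromatic] = 2·(1/2)^3 = 2^{1 − 3} = 1/4.
By linearity: E[X] = C(24, 3) · 2^{1 − 3} = 2024 · 1/4 = 506.
Numerically: E[X] ≈ 506.000.

E[X] = C(24,3)·2^(1−C(3,2)) = 506 ≈ 506.000.
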